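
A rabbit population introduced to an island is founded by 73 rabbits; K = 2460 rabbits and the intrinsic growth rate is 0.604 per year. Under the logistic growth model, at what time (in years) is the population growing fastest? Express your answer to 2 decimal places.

Logistic growth is fastest at N = K/2 = 1230.
A = (K − N₀)/N₀ = 32.699. Set K/(1 + A·e^(−rt)) = K/2 → A·e^(−rt) = 1.
e^(−0.604t) = 1/32.699 = 0.0305823, so t = ln(32.699)/0.604 = 3.4873/0.604 = 5.7737.

5.77 years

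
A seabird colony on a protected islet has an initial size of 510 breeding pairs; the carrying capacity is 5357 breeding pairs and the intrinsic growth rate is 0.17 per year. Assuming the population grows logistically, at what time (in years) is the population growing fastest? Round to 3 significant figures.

13.2 years

Logistic growth is fastest at N = K/2 = 2678.5.
A = (K − N₀)/N₀ = 9.5039. Set K/(1 + A·e^(−rt)) = K/2 → A·e^(−rt) = 1.
e^(−0.17t) = 1/9.5039 = 0.10522, so t = ln(9.5039)/0.17 = 2.2517/0.17 = 13.245.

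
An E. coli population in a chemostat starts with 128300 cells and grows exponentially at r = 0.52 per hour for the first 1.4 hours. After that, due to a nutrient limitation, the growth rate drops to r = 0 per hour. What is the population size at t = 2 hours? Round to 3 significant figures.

Phase 1: N(1.4) = 128300·e^(0.52×1.4) = 128300·e^0.728 = 265701.
Phase 2 runs for 2 − 1.4 = 0.6 hours at r = 0.
N(2) = 265701·e^(0×0.6) = 265701·e^0 = 265701.

266000 cells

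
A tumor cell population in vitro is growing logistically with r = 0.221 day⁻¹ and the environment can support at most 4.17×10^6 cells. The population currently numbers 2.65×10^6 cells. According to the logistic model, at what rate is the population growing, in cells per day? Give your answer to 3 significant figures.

213000 cells per day

dN/dt = rN(1 − N/K) = 0.221 × 2.65×10^6 × (1 − 2.65×10^6/4.17×10^6).
1 − 2.65×10^6/4.17×10^6 = 0.36451; dN/dt = 0.221 × 2.65×10^6 × 0.36451 = 2.13474×10^5.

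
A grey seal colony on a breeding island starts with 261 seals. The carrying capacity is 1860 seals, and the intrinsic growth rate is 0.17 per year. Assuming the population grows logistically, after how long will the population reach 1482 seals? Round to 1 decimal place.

A = (K − N₀)/N₀ = (1860 − 261)/261 = 6.1264.
Solve 1860/(1 + 6.1264·e^(−0.17t)) = 1482: 1 + 6.1264·e^(−0.17t) = 1.2551, so e^(−0.17t) = 0.0416328.
−0.17·t = ln(0.0416328) = -3.1789, so t = 3.1789/0.17 = 18.699.

18.7 years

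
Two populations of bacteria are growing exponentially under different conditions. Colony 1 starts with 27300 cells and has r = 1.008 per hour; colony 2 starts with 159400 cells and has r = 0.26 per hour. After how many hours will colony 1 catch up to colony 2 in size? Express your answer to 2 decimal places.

2.36 hours

Set 27300·e^(1.008t) = 159400·e^(0.26t).
e^((1.008 − 0.26)t) = 159400/27300 → e^(0.748·t) = 5.8388.
0.748·t = ln(5.8388) = 1.7645, so t = 1.7645/0.748 = 2.359.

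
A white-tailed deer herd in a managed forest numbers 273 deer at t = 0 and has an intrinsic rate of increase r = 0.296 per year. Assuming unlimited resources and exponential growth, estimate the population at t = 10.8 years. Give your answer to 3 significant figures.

N(t) = N₀·e^(rt) = 273 × e^(0.296×10.8) = 273 × e^3.197.
e^3.197 ≈ 24.454, so N ≈ 273 × 24.454 = 6675.98.

6680 deer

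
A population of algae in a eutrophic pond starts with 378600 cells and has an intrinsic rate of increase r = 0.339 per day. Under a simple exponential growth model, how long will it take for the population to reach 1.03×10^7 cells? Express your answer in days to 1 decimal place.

9.7 days

Set N₀·e^(rt) = 1.03×10^7: e^(0.339·t) = 1.03×10^7/378600 = 27.205.
0.339·t = ln(27.205) = 3.3034, so t = 3.3034/0.339 = 9.7446.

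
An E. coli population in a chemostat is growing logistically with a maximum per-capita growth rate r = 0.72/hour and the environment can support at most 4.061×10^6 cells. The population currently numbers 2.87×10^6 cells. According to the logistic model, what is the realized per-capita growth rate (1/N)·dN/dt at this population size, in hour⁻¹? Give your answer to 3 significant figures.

(1/N)·dN/dt = r(1 − N/K) = 0.72 × (1 − 2.87×10^6/4.061×10^6).
= 0.72 × 0.29328 = 0.21116.

0.211 per hour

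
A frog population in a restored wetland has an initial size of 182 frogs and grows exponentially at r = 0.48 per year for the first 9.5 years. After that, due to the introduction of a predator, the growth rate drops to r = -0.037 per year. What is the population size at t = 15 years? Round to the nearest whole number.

14193 frogs

Phase 1: N(9.5) = 182·e^(0.48×9.5) = 182·e^4.56 = 17396.2.
Phase 2 runs for 15 − 9.5 = 5.5 years at r = -0.037.
N(15) = 17396.2·e^(-0.037×5.5) = 17396.2·e^-0.2035 = 14193.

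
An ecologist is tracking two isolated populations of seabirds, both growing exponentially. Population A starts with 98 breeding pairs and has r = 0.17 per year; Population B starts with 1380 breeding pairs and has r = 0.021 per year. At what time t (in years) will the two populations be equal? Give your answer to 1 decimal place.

Set 98·e^(0.17t) = 1380·e^(0.021t).
e^((0.17 − 0.021)t) = 1380/98 → e^(0.149·t) = 14.082.
0.149·t = ln(14.082) = 2.6449, so t = 2.6449/0.149 = 17.751.

17.8 years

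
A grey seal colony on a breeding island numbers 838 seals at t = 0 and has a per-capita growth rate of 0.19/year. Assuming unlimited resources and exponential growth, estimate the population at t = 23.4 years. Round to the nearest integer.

71469 seals

N(t) = N₀·e^(rt) = 838 × e^(0.19×23.4) = 838 × e^4.446.
e^4.446 ≈ 85.285, so N ≈ 838 × 85.285 = 71468.9.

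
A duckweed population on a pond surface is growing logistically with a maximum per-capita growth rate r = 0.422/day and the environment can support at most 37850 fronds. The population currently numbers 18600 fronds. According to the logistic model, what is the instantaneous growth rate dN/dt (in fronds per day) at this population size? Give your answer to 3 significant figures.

3990 fronds per day

dN/dt = rN(1 − N/K) = 0.422 × 18600 × (1 − 18600/37850).
1 − 18600/37850 = 0.50859; dN/dt = 0.422 × 18600 × 0.50859 = 3992.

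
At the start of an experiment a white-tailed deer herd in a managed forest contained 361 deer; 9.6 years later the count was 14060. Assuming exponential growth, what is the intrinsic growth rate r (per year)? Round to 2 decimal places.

0.38 per year

From N(t) = N₀·e^(rt): e^(r·9.6) = 14060/361 = 38.947.
r·9.6 = ln(38.947) = 3.6622, so r = 3.6622/9.6 = 0.38148.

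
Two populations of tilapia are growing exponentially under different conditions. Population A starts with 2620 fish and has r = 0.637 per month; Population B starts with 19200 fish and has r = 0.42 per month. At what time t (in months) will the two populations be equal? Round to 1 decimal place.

9.2 months

Set 2620·e^(0.637t) = 19200·e^(0.42t).
e^((0.637 − 0.42)t) = 19200/2620 → e^(0.217·t) = 7.3282.
0.217·t = ln(7.3282) = 1.9917, so t = 1.9917/0.217 = 9.1785.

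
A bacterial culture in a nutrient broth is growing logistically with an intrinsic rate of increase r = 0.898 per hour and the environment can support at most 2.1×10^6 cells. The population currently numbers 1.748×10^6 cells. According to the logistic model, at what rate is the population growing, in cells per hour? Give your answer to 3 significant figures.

263000 cells per hour

dN/dt = rN(1 − N/K) = 0.898 × 1.748×10^6 × (1 − 1.748×10^6/2.1×10^6).
1 − 1.748×10^6/2.1×10^6 = 0.16762; dN/dt = 0.898 × 1.748×10^6 × 0.16762 = 2.63112×10^5.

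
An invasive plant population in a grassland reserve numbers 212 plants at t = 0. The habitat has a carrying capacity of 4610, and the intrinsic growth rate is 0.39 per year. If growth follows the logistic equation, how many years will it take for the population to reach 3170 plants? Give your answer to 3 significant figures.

A = (K − N₀)/N₀ = (4610 − 212)/212 = 20.745.
Solve 4610/(1 + 20.745·e^(−0.39t)) = 3170: 1 + 20.745·e^(−0.39t) = 1.4543, so e^(−0.39t) = 0.021897.
−0.39·t = ln(0.021897) = -3.8214, so t = 3.8214/0.39 = 9.7985.

9.80 years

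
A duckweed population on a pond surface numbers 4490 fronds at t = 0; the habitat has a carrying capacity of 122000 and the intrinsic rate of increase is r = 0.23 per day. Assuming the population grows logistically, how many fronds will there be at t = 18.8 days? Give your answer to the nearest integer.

A = (K − N₀)/N₀ = (122000 − 4490)/4490 = 26.171.
N(t) = K/(1 + A·e^(−rt)) = 122000/(1 + 26.171×e^(−0.23×18.8)).
e^(−4.324) = 0.013247; denominator = 1 + 26.171×0.013247 = 1.3467.
N = 122000/1.3467 = 90592.6.

90593 fronds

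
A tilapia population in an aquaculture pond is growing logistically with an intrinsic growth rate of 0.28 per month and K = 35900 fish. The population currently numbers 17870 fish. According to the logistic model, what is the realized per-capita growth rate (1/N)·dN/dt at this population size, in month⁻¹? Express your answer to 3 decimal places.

(1/N)·dN/dt = r(1 − N/K) = 0.28 × (1 − 17870/35900).
= 0.28 × 0.50223 = 0.14062.

0.141 per month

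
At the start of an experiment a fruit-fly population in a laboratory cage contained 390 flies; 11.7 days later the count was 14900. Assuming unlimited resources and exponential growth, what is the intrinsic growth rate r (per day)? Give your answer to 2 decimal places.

From N(t) = N₀·e^(rt): e^(r·11.7) = 14900/390 = 38.205.
r·11.7 = ln(38.205) = 3.643, so r = 3.643/11.7 = 0.31136.

0.31 per day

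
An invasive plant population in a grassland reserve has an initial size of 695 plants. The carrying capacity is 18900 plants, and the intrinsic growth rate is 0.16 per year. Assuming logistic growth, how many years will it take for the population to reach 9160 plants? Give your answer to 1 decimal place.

20.0 years

A = (K − N₀)/N₀ = (18900 − 695)/695 = 26.194.
Solve 18900/(1 + 26.194·e^(−0.16t)) = 9160: 1 + 26.194·e^(−0.16t) = 2.0633, so e^(−0.16t) = 0.0405936.
−0.16·t = ln(0.0405936) = -3.2041, so t = 3.2041/0.16 = 20.026.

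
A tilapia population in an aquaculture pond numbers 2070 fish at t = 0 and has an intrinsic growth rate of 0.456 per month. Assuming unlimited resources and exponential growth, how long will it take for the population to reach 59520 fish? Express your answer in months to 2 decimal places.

Set N₀·e^(rt) = 59520: e^(0.456·t) = 59520/2070 = 28.754.
0.456·t = ln(28.754) = 3.3588, so t = 3.3588/0.456 = 7.3657.

7.37 months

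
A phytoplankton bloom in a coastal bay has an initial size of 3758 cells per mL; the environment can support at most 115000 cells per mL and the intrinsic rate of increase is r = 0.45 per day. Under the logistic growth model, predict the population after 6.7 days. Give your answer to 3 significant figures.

46900 cells per mL

A = (K − N₀)/N₀ = (115000 − 3758)/3758 = 29.601.
N(t) = K/(1 + A·e^(−rt)) = 115000/(1 + 29.601×e^(−0.45×6.7)).
e^(−3.015) = 0.049046; denominator = 1 + 29.601×0.049046 = 2.4518.
N = 115000/2.4518 = 46903.8.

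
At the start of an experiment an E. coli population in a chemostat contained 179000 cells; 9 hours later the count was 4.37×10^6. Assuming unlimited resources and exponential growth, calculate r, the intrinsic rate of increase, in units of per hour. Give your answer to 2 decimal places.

0.36 per hour

From N(t) = N₀·e^(rt): e^(r·9) = 4.37×10^6/179000 = 24.413.
r·9 = ln(24.413) = 3.1951, so r = 3.1951/9 = 0.35501.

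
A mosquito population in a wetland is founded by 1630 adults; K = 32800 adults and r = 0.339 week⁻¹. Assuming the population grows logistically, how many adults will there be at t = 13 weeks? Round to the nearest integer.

A = (K − N₀)/N₀ = (32800 − 1630)/1630 = 19.123.
N(t) = K/(1 + A·e^(−rt)) = 32800/(1 + 19.123×e^(−0.339×13)).
e^(−4.407) = 0.012192; denominator = 1 + 19.123×0.012192 = 1.2331.
N = 32800/1.2331 = 26598.8.

26599 adults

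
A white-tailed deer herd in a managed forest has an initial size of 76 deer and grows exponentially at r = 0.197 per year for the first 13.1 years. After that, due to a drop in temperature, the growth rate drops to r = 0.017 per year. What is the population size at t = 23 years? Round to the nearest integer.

Phase 1: N(13.1) = 76·e^(0.197×13.1) = 76·e^2.581 = 1003.68.
Phase 2 runs for 23 − 13.1 = 9.9 years at r = 0.017.
N(23) = 1003.68·e^(0.017×9.9) = 1003.68·e^0.1683 = 1187.65.

1188 deer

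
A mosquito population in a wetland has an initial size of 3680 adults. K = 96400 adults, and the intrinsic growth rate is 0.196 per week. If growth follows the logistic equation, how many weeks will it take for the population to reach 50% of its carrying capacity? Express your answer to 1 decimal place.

16.5 weeks

A = (K − N₀)/N₀ = (96400 − 3680)/3680 = 25.196.
Solve 96400/(1 + 25.196·e^(−0.196t)) = 48200: 1 + 25.196·e^(−0.196t) = 2, so e^(−0.196t) = 0.0396894.
−0.196·t = ln(0.0396894) = -3.2267, so t = 3.2267/0.196 = 16.463.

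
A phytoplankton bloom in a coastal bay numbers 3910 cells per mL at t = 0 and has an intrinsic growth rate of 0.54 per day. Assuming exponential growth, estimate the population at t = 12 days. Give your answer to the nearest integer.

2549206 cells per mL

N(t) = N₀·e^(rt) = 3910 × e^(0.54×12) = 3910 × e^6.48.
e^6.48 ≈ 651.97, so N ≈ 3910 × 651.97 = 2.549206×10^6.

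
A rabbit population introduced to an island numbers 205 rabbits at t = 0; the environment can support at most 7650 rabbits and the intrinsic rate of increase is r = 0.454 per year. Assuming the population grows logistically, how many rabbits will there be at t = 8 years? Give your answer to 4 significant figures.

A = (K − N₀)/N₀ = (7650 − 205)/205 = 36.317.
N(t) = K/(1 + A·e^(−rt)) = 7650/(1 + 36.317×e^(−0.454×8)).
e^(−3.632) = 0.026463; denominator = 1 + 36.317×0.026463 = 1.9611.
N = 7650/1.9611 = 3900.94.

3901 rabbits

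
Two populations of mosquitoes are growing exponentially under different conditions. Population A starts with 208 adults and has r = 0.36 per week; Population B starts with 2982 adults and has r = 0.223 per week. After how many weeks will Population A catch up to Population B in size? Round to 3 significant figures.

19.4 weeks

Set 208·e^(0.36t) = 2982·e^(0.223t).
e^((0.36 − 0.223)t) = 2982/208 → e^(0.137·t) = 14.337.
0.137·t = ln(14.337) = 2.6628, so t = 2.6628/0.137 = 19.437.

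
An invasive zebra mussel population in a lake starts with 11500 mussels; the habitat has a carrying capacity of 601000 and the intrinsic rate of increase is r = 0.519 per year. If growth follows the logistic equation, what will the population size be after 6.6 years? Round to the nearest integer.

225276 mussels

A = (K − N₀)/N₀ = (601000 − 11500)/11500 = 51.261.
N(t) = K/(1 + A·e^(−rt)) = 601000/(1 + 51.261×e^(−0.519×6.6)).
e^(−3.425) = 0.032536; denominator = 1 + 51.261×0.032536 = 2.6678.
N = 601000/2.6678 = 225276.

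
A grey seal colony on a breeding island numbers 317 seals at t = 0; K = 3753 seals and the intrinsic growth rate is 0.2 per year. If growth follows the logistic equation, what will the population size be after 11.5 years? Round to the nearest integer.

1799 seals

A = (K − N₀)/N₀ = (3753 − 317)/317 = 10.839.
N(t) = K/(1 + A·e^(−rt)) = 3753/(1 + 10.839×e^(−0.2×11.5)).
e^(−2.3) = 0.10026; denominator = 1 + 10.839×0.10026 = 2.0867.
N = 3753/2.0867 = 1798.52.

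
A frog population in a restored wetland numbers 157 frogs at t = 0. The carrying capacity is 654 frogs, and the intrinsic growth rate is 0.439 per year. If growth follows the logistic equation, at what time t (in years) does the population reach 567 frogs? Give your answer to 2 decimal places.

A = (K − N₀)/N₀ = (654 − 157)/157 = 3.1656.
Solve 654/(1 + 3.1656·e^(−0.439t)) = 567: 1 + 3.1656·e^(−0.439t) = 1.1534, so e^(−0.439t) = 0.0484707.
−0.439·t = ln(0.0484707) = -3.0268, so t = 3.0268/0.439 = 6.8948.

6.89 years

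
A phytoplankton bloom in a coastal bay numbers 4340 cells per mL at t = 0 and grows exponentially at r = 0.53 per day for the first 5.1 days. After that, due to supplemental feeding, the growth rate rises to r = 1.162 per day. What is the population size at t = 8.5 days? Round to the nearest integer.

3366653 cells per mL

Phase 1: N(5.1) = 4340·e^(0.53×5.1) = 4340·e^2.703 = 64772.1.
Phase 2 runs for 8.5 − 5.1 = 3.4 days at r = 1.162.
N(8.5) = 64772.1·e^(1.162×3.4) = 64772.1·e^3.951 = 3.366653×10^6.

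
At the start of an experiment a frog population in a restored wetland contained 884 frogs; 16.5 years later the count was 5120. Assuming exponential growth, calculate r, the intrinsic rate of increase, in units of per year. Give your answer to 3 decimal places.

0.106 per year

From N(t) = N₀·e^(rt): e^(r·16.5) = 5120/884 = 5.7919.
r·16.5 = ln(5.7919) = 1.7565, so r = 1.7565/16.5 = 0.10645.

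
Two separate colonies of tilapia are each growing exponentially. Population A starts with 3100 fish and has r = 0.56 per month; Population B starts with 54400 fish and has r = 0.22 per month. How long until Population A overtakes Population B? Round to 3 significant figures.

8.43 months

Set 3100·e^(0.56t) = 54400·e^(0.22t).
e^((0.56 − 0.22)t) = 54400/3100 → e^(0.34·t) = 17.548.
0.34·t = ln(17.548) = 2.865, so t = 2.865/0.34 = 8.4264.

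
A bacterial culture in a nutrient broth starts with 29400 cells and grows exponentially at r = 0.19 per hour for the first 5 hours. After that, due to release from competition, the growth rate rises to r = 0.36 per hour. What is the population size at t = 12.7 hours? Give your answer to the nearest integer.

1215602 cells

Phase 1: N(5) = 29400·e^(0.19×5) = 29400·e^0.95 = 76019.9.
Phase 2 runs for 12.7 − 5 = 7.7 hours at r = 0.36.
N(12.7) = 76019.9·e^(0.36×7.7) = 76019.9·e^2.772 = 1.215602×10^6.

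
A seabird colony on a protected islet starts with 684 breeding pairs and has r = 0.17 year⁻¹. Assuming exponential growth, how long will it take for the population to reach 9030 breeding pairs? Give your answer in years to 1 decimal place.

Set N₀·e^(rt) = 9030: e^(0.17·t) = 9030/684 = 13.202.
0.17·t = ln(13.202) = 2.5803, so t = 2.5803/0.17 = 15.179.

15.2 years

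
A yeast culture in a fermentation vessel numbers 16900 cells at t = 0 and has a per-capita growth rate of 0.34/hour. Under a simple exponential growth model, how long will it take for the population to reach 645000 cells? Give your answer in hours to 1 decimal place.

Set N₀·e^(rt) = 645000: e^(0.34·t) = 645000/16900 = 38.166.
0.34·t = ln(38.166) = 3.6419, so t = 3.6419/0.34 = 10.712.

10.7 hours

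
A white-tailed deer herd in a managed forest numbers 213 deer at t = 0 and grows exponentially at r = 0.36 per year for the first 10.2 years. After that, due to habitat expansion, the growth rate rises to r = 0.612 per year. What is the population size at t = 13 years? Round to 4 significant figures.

Phase 1: N(10.2) = 213·e^(0.36×10.2) = 213·e^3.672 = 8377.39.
Phase 2 runs for 13 − 10.2 = 2.8 years at r = 0.612.
N(13) = 8377.39·e^(0.612×2.8) = 8377.39·e^1.714 = 46485.3.

46490 deer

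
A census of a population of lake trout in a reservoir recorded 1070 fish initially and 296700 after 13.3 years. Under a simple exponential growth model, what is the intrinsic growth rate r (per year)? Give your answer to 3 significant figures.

0.423 per year

From N(t) = N₀·e^(rt): e^(r·13.3) = 296700/1070 = 277.29.
r·13.3 = ln(277.29) = 5.6251, so r = 5.6251/13.3 = 0.42294.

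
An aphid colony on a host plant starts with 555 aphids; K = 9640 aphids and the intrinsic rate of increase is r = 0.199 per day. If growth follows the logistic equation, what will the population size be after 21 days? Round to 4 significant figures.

A = (K − N₀)/N₀ = (9640 − 555)/555 = 16.369.
N(t) = K/(1 + A·e^(−rt)) = 9640/(1 + 16.369×e^(−0.199×21)).
e^(−4.179) = 0.015314; denominator = 1 + 16.369×0.015314 = 1.2507.
N = 9640/1.2507 = 7707.82.

7708 aphids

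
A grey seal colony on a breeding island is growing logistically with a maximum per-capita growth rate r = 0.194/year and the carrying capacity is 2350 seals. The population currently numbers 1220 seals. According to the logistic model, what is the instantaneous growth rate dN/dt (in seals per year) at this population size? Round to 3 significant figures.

114 seals per year

dN/dt = rN(1 − N/K) = 0.194 × 1220 × (1 − 1220/2350).
1 − 1220/2350 = 0.48085; dN/dt = 0.194 × 1220 × 0.48085 = 113.81.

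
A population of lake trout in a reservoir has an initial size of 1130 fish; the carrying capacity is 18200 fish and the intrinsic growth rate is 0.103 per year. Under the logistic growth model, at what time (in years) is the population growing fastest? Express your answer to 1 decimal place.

Logistic growth is fastest at N = K/2 = 9100.
A = (K − N₀)/N₀ = 15.106. Set K/(1 + A·e^(−rt)) = K/2 → A·e^(−rt) = 1.
e^(−0.103t) = 1/15.106 = 0.066198, so t = ln(15.106)/0.103 = 2.7151/0.103 = 26.36.

26.4 years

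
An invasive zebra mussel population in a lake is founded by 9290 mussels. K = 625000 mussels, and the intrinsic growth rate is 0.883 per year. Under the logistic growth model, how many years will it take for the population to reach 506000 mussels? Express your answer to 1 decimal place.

A = (K − N₀)/N₀ = (625000 − 9290)/9290 = 66.277.
Solve 625000/(1 + 66.277·e^(−0.883t)) = 506000: 1 + 66.277·e^(−0.883t) = 1.2352, so e^(−0.883t) = 0.00354843.
−0.883·t = ln(0.00354843) = -5.6413, so t = 5.6413/0.883 = 6.3887.

6.4 years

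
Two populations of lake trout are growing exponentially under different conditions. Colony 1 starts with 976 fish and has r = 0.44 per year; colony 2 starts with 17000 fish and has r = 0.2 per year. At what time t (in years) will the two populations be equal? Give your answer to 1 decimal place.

Set 976·e^(0.44t) = 17000·e^(0.2t).
e^((0.44 − 0.2)t) = 17000/976 → e^(0.24·t) = 17.418.
0.24·t = ln(17.418) = 2.8575, so t = 2.8575/0.24 = 11.906.

11.9 years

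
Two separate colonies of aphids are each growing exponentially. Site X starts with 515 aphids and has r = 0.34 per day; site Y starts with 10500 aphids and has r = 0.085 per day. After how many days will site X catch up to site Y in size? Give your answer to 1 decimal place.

11.8 days

Set 515·e^(0.34t) = 10500·e^(0.085t).
e^((0.34 − 0.085)t) = 10500/515 → e^(0.255·t) = 20.388.
0.255·t = ln(20.388) = 3.015, so t = 3.015/0.255 = 11.823.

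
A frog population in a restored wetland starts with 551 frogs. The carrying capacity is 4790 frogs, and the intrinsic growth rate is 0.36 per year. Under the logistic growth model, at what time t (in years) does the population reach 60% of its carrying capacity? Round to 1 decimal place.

A = (K − N₀)/N₀ = (4790 − 551)/551 = 7.6933.
Solve 4790/(1 + 7.6933·e^(−0.36t)) = 2874: 1 + 7.6933·e^(−0.36t) = 1.6667, so e^(−0.36t) = 0.0866557.
−0.36·t = ln(0.0866557) = -2.4458, so t = 2.4458/0.36 = 6.7939.

6.8 years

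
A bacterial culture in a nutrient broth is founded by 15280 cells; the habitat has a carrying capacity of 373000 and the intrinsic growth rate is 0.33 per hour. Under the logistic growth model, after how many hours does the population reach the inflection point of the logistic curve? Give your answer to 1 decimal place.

9.6 hours

Logistic growth is fastest at N = K/2 = 186500.
A = (K − N₀)/N₀ = 23.411. Set K/(1 + A·e^(−rt)) = K/2 → A·e^(−rt) = 1.
e^(−0.33t) = 1/23.411 = 0.042715, so t = ln(23.411)/0.33 = 3.1532/0.33 = 9.5552.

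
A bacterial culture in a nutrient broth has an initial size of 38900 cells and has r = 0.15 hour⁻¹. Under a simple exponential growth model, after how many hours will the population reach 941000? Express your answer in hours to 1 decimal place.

Set N₀·e^(rt) = 941000: e^(0.15·t) = 941000/38900 = 24.19.
0.15·t = ln(24.19) = 3.1859, so t = 3.1859/0.15 = 21.24.

21.2 hours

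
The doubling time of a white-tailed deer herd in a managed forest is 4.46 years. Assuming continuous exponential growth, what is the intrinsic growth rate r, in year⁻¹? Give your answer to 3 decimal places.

0.155 per year

r = ln(2)/t_d = 0.6931/4.46 = 0.15541.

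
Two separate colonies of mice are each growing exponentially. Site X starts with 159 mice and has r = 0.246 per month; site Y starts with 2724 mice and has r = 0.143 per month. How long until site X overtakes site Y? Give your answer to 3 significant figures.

Set 159·e^(0.246t) = 2724·e^(0.143t).
e^((0.246 − 0.143)t) = 2724/159 → e^(0.103·t) = 17.132.
0.103·t = ln(17.132) = 2.841, so t = 2.841/0.103 = 27.582.

27.6 months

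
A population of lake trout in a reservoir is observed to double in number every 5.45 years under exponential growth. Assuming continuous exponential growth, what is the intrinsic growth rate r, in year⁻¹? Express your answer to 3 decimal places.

r = ln(2)/t_d = 0.6931/5.45 = 0.12718.

0.127 per year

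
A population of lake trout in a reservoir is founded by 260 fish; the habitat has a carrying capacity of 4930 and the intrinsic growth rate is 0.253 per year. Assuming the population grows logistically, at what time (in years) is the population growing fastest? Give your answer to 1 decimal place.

Logistic growth is fastest at N = K/2 = 2465.
A = (K − N₀)/N₀ = 17.962. Set K/(1 + A·e^(−rt)) = K/2 → A·e^(−rt) = 1.
e^(−0.253t) = 1/17.962 = 0.0556745, so t = ln(17.962)/0.253 = 2.8882/0.253 = 11.416.

11.4 years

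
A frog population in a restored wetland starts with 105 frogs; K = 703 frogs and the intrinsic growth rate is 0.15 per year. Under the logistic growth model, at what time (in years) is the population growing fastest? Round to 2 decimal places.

Logistic growth is fastest at N = K/2 = 351.5.
A = (K − N₀)/N₀ = 5.6952. Set K/(1 + A·e^(−rt)) = K/2 → A·e^(−rt) = 1.
e^(−0.15t) = 1/5.6952 = 0.175585, so t = ln(5.6952)/0.15 = 1.7396/0.15 = 11.598.

11.60 years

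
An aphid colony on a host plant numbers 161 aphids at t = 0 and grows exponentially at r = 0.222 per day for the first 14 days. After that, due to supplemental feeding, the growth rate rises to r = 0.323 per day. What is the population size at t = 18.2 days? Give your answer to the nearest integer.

13989 aphids

Phase 1: N(14) = 161·e^(0.222×14) = 161·e^3.108 = 3602.58.
Phase 2 runs for 18.2 − 14 = 4.2 days at r = 0.323.
N(18.2) = 3602.58·e^(0.323×4.2) = 3602.58·e^1.357 = 13988.7.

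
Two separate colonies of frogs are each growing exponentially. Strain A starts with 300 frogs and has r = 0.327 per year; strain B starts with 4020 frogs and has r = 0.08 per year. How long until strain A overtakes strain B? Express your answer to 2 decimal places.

Set 300·e^(0.327t) = 4020·e^(0.08t).
e^((0.327 − 0.08)t) = 4020/300 → e^(0.247·t) = 13.4.
0.247·t = ln(13.4) = 2.5953, so t = 2.5953/0.247 = 10.507.

10.51 years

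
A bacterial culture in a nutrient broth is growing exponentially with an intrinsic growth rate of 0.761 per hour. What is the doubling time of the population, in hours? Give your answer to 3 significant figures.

Doubling time t_d = ln(2)/r = 0.6931/0.761 = 0.91084.

0.911 hours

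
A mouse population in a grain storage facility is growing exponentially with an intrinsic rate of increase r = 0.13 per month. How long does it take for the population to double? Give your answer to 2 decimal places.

5.33 months

Doubling time t_d = ln(2)/r = 0.6931/0.13 = 5.3319.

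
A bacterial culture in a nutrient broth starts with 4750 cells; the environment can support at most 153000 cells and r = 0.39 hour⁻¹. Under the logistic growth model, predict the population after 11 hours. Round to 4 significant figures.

A = (K − N₀)/N₀ = (153000 − 4750)/4750 = 31.211.
N(t) = K/(1 + A·e^(−rt)) = 153000/(1 + 31.211×e^(−0.39×11)).
e^(−4.29) = 0.013705; denominator = 1 + 31.211×0.013705 = 1.4277.
N = 153000/1.4277 = 107163.

107200 cells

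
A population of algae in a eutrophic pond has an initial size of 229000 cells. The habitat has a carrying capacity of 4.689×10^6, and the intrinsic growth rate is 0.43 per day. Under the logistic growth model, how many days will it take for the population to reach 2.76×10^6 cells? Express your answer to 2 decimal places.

7.74 days

A = (K − N₀)/N₀ = (4.689×10^6 − 229000)/229000 = 19.476.
Solve 4.689×10^6/(1 + 19.476·e^(−0.43t)) = 2.76×10^6: 1 + 19.476·e^(−0.43t) = 1.6989, so e^(−0.43t) = 0.0358859.
−0.43·t = ln(0.0358859) = -3.3274, so t = 3.3274/0.43 = 7.7382.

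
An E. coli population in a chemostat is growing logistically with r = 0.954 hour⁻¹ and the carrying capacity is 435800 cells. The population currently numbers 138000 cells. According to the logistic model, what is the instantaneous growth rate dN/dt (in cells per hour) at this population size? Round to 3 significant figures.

dN/dt = rN(1 − N/K) = 0.954 × 138000 × (1 − 138000/435800).
1 − 138000/435800 = 0.68334; dN/dt = 0.954 × 138000 × 0.68334 = 89963.

90000 cells per hour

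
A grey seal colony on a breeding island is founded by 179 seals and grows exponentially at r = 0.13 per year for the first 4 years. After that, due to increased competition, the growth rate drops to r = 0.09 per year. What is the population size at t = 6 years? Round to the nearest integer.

Phase 1: N(4) = 179·e^(0.13×4) = 179·e^0.52 = 301.083.
Phase 2 runs for 6 − 4 = 2 years at r = 0.09.
N(6) = 301.083·e^(0.09×2) = 301.083·e^0.18 = 360.462.

360 seals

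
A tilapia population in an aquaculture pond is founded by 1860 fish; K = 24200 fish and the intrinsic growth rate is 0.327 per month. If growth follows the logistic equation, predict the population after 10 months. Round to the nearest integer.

A = (K − N₀)/N₀ = (24200 − 1860)/1860 = 12.011.
N(t) = K/(1 + A·e^(−rt)) = 24200/(1 + 12.011×e^(−0.327×10)).
e^(−3.27) = 0.038006; denominator = 1 + 12.011×0.038006 = 1.4565.
N = 24200/1.4565 = 16615.3.

16615 fish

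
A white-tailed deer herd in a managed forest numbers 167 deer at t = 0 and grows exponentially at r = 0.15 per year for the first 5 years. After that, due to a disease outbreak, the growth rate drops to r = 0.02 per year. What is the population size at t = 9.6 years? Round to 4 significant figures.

387.6 deer

Phase 1: N(5) = 167·e^(0.15×5) = 167·e^0.75 = 353.539.
Phase 2 runs for 9.6 − 5 = 4.6 years at r = 0.02.
N(9.6) = 353.539·e^(0.02×4.6) = 353.539·e^0.092 = 387.608.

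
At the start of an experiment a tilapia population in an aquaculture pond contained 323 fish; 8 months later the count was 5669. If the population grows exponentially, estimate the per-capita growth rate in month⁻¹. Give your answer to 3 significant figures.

From N(t) = N₀·e^(rt): e^(r·8) = 5669/323 = 17.551.
r·8 = ln(17.551) = 2.8651, so r = 2.8651/8 = 0.35814.

0.358 per month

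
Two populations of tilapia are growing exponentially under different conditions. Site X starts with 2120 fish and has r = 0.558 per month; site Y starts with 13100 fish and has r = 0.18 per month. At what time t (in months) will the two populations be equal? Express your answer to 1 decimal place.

4.8 months

Set 2120·e^(0.558t) = 13100·e^(0.18t).
e^((0.558 − 0.18)t) = 13100/2120 → e^(0.378·t) = 6.1792.
0.378·t = ln(6.1792) = 1.8212, so t = 1.8212/0.378 = 4.818.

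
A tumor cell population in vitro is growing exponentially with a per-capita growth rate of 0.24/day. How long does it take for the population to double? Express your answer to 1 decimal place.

Doubling time t_d = ln(2)/r = 0.6931/0.24 = 2.8881.

2.9 days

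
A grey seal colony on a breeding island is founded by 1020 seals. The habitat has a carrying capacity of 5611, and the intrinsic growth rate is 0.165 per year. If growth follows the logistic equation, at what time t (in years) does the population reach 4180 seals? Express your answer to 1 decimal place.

15.6 years

A = (K − N₀)/N₀ = (5611 − 1020)/1020 = 4.501.
Solve 5611/(1 + 4.501·e^(−0.165t)) = 4180: 1 + 4.501·e^(−0.165t) = 1.3423, so e^(−0.165t) = 0.07606.
−0.165·t = ln(0.07606) = -2.5762, so t = 2.5762/0.165 = 15.614.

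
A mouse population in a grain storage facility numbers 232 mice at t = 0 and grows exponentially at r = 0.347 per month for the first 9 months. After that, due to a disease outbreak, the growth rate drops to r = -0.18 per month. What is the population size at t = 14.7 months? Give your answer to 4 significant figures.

Phase 1: N(9) = 232·e^(0.347×9) = 232·e^3.123 = 5269.75.
Phase 2 runs for 14.7 − 9 = 5.7 months at r = -0.18.
N(14.7) = 5269.75·e^(-0.18×5.7) = 5269.75·e^-1.026 = 1888.88.

1889 mice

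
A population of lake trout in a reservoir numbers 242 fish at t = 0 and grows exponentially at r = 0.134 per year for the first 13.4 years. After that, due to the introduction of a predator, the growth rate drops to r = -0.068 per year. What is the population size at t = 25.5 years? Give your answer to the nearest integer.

Phase 1: N(13.4) = 242·e^(0.134×13.4) = 242·e^1.796 = 1457.59.
Phase 2 runs for 25.5 − 13.4 = 12.1 years at r = -0.068.
N(25.5) = 1457.59·e^(-0.068×12.1) = 1457.59·e^-0.8228 = 640.173.

640 fish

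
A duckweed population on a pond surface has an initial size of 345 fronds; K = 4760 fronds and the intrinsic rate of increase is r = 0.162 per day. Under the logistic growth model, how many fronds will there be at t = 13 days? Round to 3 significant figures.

1860 fronds

A = (K − N₀)/N₀ = (4760 − 345)/345 = 12.797.
N(t) = K/(1 + A·e^(−rt)) = 4760/(1 + 12.797×e^(−0.162×13)).
e^(−2.106) = 0.12172; denominator = 1 + 12.797×0.12172 = 2.5577.
N = 4760/2.5577 = 1861.04.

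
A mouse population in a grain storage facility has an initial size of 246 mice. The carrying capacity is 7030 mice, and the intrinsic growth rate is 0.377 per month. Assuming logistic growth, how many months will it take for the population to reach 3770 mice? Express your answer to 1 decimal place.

9.2 months

A = (K − N₀)/N₀ = (7030 − 246)/246 = 27.577.
Solve 7030/(1 + 27.577·e^(−0.377t)) = 3770: 1 + 27.577·e^(−0.377t) = 1.8647, so e^(−0.377t) = 0.0313564.
−0.377·t = ln(0.0313564) = -3.4623, so t = 3.4623/0.377 = 9.1839.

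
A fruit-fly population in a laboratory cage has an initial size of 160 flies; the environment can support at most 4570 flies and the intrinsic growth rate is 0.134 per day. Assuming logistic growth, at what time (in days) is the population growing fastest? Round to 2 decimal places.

24.75 days

Logistic growth is fastest at N = K/2 = 2285.
A = (K − N₀)/N₀ = 27.562. Set K/(1 + A·e^(−rt)) = K/2 → A·e^(−rt) = 1.
e^(−0.134t) = 1/27.562 = 0.0362812, so t = ln(27.562)/0.134 = 3.3165/0.134 = 24.75.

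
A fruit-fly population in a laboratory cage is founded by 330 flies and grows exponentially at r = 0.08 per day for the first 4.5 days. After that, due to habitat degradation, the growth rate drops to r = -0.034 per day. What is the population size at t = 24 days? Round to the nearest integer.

Phase 1: N(4.5) = 330·e^(0.08×4.5) = 330·e^0.36 = 472.999.
Phase 2 runs for 24 − 4.5 = 19.5 days at r = -0.034.
N(24) = 472.999·e^(-0.034×19.5) = 472.999·e^-0.663 = 243.738.

244 flies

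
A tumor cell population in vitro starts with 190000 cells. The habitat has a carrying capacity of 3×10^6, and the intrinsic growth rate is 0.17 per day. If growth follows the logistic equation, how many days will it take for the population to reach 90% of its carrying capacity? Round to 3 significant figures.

A = (K − N₀)/N₀ = (3×10^6 − 190000)/190000 = 14.789.
Solve 3×10^6/(1 + 14.789·e^(−0.17t)) = 2.7×10^6: 1 + 14.789·e^(−0.17t) = 1.1111, so e^(−0.17t) = 0.00751285.
−0.17·t = ln(0.00751285) = -4.8911, so t = 4.8911/0.17 = 28.771.

28.8 days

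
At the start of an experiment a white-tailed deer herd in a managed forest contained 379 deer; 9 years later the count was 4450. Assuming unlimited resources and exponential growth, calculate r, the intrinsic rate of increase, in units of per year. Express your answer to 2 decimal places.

0.27 per year

From N(t) = N₀·e^(rt): e^(r·9) = 4450/379 = 11.741.
r·9 = ln(11.741) = 2.4631, so r = 2.4631/9 = 0.27368.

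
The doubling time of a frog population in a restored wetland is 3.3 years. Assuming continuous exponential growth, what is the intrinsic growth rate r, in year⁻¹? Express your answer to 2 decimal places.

0.21 per year

r = ln(2)/t_d = 0.6931/3.3 = 0.21004.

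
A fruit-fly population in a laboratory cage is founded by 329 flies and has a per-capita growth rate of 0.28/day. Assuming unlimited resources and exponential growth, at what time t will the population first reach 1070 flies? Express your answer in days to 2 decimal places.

Set N₀·e^(rt) = 1070: e^(0.28·t) = 1070/329 = 3.2523.
0.28·t = ln(3.2523) = 1.1794, so t = 1.1794/0.28 = 4.212.

4.21 days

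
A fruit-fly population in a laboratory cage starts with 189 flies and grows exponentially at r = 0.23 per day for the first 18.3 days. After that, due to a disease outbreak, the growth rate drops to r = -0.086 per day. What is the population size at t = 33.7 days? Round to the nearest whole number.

Phase 1: N(18.3) = 189·e^(0.23×18.3) = 189·e^4.209 = 12717.7.
Phase 2 runs for 33.7 − 18.3 = 15.4 days at r = -0.086.
N(33.7) = 12717.7·e^(-0.086×15.4) = 12717.7·e^-1.324 = 3382.42.

3382 flies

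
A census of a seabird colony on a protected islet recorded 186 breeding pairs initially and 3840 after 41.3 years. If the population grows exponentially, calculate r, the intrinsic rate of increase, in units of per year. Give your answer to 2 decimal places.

0.07 per year

From N(t) = N₀·e^(rt): e^(r·41.3) = 3840/186 = 20.645.
r·41.3 = ln(20.645) = 3.0275, so r = 3.0275/41.3 = 0.073305.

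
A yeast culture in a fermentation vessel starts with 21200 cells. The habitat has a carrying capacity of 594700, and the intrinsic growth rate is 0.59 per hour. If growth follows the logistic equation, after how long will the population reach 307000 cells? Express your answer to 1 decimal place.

5.7 hours

A = (K − N₀)/N₀ = (594700 − 21200)/21200 = 27.052.
Solve 594700/(1 + 27.052·e^(−0.59t)) = 307000: 1 + 27.052·e^(−0.59t) = 1.9371, so e^(−0.59t) = 0.0346421.
−0.59·t = ln(0.0346421) = -3.3627, so t = 3.3627/0.59 = 5.6995.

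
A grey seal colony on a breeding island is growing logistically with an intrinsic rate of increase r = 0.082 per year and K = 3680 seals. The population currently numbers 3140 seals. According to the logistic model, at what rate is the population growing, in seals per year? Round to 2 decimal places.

dN/dt = rN(1 − N/K) = 0.082 × 3140 × (1 − 3140/3680).
1 − 3140/3680 = 0.14674; dN/dt = 0.082 × 3140 × 0.14674 = 37.782.

37.78 seals per year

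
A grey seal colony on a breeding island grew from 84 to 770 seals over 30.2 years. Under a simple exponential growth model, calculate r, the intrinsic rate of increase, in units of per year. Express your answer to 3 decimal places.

0.073 per year

From N(t) = N₀·e^(rt): e^(r·30.2) = 770/84 = 9.1667.
r·30.2 = ln(9.1667) = 2.2156, so r = 2.2156/30.2 = 0.073363.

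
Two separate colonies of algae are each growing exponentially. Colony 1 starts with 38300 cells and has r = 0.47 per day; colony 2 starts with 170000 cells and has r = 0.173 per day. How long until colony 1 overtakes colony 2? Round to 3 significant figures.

Set 38300·e^(0.47t) = 170000·e^(0.173t).
e^((0.47 − 0.173)t) = 170000/38300 → e^(0.297·t) = 4.4386.
0.297·t = ln(4.4386) = 1.4903, so t = 1.4903/0.297 = 5.018.

5.02 days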